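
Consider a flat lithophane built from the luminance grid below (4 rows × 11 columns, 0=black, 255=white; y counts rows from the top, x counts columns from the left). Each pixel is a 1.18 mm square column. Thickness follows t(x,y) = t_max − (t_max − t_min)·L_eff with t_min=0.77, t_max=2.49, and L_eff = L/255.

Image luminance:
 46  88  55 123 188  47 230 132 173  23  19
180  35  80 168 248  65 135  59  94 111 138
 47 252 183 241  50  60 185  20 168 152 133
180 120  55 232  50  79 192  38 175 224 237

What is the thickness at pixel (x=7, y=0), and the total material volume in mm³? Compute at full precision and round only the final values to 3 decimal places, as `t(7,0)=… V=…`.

t(7,0)=1.600 V=100.802

span = t_max - t_min = 2.49 - 0.77 = 1.720
L(7,0) = 132, L_eff = 132/255 = 0.517647
t(7,0) = 2.49 - 1.720·0.517647 = 1.600
Σt over all 4·11 pixels = 92303/1275 ≈ 72.3945098
V = pitch²·Σt = 1.18²·92303/1275 = 100.802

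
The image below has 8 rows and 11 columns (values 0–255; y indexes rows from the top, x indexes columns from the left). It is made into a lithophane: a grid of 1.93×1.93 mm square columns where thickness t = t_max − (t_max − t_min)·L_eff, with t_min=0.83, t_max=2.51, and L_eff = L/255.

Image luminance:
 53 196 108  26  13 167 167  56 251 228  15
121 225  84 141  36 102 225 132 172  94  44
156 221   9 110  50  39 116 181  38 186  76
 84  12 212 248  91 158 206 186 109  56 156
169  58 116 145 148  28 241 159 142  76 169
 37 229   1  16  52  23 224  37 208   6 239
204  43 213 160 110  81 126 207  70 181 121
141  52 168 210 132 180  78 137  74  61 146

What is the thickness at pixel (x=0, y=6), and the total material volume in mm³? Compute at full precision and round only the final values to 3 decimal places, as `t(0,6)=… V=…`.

span = t_max - t_min = 2.51 - 0.83 = 1.680
L(0,6) = 204, L_eff = 204/255 = 0.800000
t(0,6) = 2.51 - 1.680·0.800000 = 1.166
Σt over all 8·11 pixels = 318534/2125 ≈ 149.8983529
V = pitch²·Σt = 1.93²·318534/2125 = 558.356

t(0,6)=1.166 V=558.356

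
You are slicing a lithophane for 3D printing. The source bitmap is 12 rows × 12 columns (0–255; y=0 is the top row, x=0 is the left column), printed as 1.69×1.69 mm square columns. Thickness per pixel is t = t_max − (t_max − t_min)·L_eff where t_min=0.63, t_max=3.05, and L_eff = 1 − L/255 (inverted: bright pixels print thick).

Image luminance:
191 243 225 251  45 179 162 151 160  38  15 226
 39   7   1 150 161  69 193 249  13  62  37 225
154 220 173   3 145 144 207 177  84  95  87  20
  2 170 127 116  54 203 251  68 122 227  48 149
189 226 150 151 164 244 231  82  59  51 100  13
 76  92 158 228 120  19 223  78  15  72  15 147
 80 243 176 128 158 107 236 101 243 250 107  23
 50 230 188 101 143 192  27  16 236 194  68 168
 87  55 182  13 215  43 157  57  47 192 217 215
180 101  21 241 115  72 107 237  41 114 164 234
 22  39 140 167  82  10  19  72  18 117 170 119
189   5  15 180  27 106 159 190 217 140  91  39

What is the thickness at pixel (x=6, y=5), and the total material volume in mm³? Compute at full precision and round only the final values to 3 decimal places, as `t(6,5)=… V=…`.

span = t_max - t_min = 3.05 - 0.63 = 2.420
L(6,5) = 223, L_eff = 1 - 223/255 = 0.125490 (inverted)
t(6,5) = 3.05 - 2.420·0.125490 = 2.746
Σt over all 12·12 pixels = 554691/2125 ≈ 261.0310588
V = pitch²·Σt = 1.69²·554691/2125 = 745.531

t(6,5)=2.746 V=745.531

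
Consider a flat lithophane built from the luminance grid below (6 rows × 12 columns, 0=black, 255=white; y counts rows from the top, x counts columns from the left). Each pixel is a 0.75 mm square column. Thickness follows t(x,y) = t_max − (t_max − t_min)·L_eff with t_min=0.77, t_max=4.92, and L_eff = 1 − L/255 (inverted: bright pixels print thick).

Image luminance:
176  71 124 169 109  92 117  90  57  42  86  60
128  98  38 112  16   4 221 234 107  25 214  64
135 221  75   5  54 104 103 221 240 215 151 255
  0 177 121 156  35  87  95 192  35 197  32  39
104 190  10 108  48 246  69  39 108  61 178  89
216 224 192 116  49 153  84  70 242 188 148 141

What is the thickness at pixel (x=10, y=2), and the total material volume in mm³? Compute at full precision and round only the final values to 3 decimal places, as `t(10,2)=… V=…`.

t(10,2)=3.227 V=108.741

span = t_max - t_min = 4.92 - 0.77 = 4.150
L(10,2) = 151, L_eff = 1 - 151/255 = 0.407843 (inverted)
t(10,2) = 4.92 - 4.150·0.407843 = 3.227
Σt over all 6·12 pixels = 16432/85 ≈ 193.3176471
V = pitch²·Σt = 0.75²·16432/85 = 108.741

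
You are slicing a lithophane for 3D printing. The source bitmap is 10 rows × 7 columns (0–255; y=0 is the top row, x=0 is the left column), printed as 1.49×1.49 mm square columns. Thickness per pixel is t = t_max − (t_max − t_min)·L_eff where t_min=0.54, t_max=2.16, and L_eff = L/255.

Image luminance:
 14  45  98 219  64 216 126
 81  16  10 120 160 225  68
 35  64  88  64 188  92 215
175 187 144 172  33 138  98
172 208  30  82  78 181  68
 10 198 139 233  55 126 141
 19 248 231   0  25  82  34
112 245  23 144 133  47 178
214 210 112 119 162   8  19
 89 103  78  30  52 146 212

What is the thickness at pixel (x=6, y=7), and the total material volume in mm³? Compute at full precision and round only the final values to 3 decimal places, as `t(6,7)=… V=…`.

span = t_max - t_min = 2.16 - 0.54 = 1.620
L(6,7) = 178, L_eff = 178/255 = 0.698039
t(6,7) = 2.16 - 1.620·0.698039 = 1.029
Σt over all 10·7 pixels = 427923/4250 ≈ 100.6877647
V = pitch²·Σt = 1.49²·427923/4250 = 223.537

t(6,7)=1.029 V=223.537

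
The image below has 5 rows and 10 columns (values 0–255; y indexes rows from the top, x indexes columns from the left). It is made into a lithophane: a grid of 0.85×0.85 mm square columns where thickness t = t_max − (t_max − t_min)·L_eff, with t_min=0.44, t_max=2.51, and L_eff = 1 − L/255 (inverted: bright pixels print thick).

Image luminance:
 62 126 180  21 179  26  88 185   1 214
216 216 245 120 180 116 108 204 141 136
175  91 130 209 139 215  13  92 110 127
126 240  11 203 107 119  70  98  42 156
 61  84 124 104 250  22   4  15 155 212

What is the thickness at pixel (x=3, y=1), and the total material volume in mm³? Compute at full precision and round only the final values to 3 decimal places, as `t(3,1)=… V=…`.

span = t_max - t_min = 2.51 - 0.44 = 2.070
L(3,1) = 120, L_eff = 1 - 120/255 = 0.529412 (inverted)
t(3,1) = 2.51 - 2.070·0.529412 = 1.414
Σt over all 5·10 pixels = 154873/2125 ≈ 72.8814118
V = pitch²·Σt = 0.85²·154873/2125 = 52.657

t(3,1)=1.414 V=52.657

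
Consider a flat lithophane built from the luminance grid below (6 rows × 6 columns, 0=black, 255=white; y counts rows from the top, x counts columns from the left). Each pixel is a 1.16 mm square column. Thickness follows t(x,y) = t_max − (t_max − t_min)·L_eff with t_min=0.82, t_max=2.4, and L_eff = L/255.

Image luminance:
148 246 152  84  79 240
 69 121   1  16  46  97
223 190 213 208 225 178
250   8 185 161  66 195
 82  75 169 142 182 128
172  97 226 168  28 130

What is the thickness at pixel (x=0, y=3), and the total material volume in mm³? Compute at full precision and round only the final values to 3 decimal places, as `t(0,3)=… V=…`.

t(0,3)=0.851 V=74.573

span = t_max - t_min = 2.4 - 0.82 = 1.580
L(0,3) = 250, L_eff = 250/255 = 0.980392
t(0,3) = 2.4 - 1.580·0.980392 = 0.851
Σt over all 6·6 pixels = 14132/255 ≈ 55.4196078
V = pitch²·Σt = 1.16²·14132/255 = 74.573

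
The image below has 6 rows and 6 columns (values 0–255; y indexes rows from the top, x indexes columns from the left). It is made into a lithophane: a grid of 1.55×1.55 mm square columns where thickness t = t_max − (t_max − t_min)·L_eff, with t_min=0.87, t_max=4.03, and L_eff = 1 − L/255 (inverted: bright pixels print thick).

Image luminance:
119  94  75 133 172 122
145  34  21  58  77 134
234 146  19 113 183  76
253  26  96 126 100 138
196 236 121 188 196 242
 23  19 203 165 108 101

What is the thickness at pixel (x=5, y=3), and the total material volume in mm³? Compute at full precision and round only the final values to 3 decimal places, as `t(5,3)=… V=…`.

t(5,3)=2.580 V=208.983

span = t_max - t_min = 4.03 - 0.87 = 3.160
L(5,3) = 138, L_eff = 1 - 138/255 = 0.458824 (inverted)
t(5,3) = 4.03 - 3.160·0.458824 = 2.580
Σt over all 6·6 pixels = 554533/6375 ≈ 86.9855686
V = pitch²·Σt = 1.55²·554533/6375 = 208.983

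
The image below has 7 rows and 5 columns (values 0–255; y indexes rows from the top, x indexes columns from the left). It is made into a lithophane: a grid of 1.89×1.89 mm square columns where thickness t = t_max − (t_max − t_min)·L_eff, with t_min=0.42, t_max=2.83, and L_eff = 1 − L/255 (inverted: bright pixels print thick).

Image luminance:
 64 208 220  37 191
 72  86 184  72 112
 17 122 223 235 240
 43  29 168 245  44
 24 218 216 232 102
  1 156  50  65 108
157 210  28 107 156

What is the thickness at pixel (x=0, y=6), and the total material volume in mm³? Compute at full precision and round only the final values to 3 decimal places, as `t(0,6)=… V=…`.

span = t_max - t_min = 2.83 - 0.42 = 2.410
L(0,6) = 157, L_eff = 1 - 157/255 = 0.384314 (inverted)
t(0,6) = 2.83 - 2.410·0.384314 = 1.904
Σt over all 7·5 pixels = 361343/6375 ≈ 56.6812549
V = pitch²·Σt = 1.89²·361343/6375 = 202.471

t(0,6)=1.904 V=202.471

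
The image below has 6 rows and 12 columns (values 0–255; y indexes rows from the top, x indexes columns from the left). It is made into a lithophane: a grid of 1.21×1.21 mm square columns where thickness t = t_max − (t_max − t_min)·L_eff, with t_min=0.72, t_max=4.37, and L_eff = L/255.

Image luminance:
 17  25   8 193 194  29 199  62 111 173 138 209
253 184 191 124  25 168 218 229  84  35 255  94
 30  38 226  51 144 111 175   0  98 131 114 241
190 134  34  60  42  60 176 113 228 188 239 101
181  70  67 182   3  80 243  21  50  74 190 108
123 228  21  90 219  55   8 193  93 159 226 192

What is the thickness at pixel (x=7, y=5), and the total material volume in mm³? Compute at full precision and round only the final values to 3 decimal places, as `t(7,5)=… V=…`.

span = t_max - t_min = 4.37 - 0.72 = 3.650
L(7,5) = 193, L_eff = 193/255 = 0.756863
t(7,5) = 4.37 - 3.650·0.756863 = 1.607
Σt over all 6·12 pixels = 6309/34 ≈ 185.5588235
V = pitch²·Σt = 1.21²·6309/34 = 271.677

t(7,5)=1.607 V=271.677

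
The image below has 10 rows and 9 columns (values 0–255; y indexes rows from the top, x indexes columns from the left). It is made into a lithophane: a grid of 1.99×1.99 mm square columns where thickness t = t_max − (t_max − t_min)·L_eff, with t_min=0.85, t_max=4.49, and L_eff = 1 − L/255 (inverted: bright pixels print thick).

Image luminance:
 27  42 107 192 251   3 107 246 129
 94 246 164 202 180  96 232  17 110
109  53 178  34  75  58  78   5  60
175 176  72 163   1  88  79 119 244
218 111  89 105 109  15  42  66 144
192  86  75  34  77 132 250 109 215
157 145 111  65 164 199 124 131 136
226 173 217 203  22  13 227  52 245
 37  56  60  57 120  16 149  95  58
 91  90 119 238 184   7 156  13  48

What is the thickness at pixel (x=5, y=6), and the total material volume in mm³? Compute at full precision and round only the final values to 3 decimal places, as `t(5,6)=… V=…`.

span = t_max - t_min = 4.49 - 0.85 = 3.640
L(5,6) = 199, L_eff = 1 - 199/255 = 0.219608 (inverted)
t(5,6) = 4.49 - 3.640·0.219608 = 3.691
Σt over all 10·9 pixels = 192243/850 ≈ 226.1682353
V = pitch²·Σt = 1.99²·192243/850 = 895.649

t(5,6)=3.691 V=895.649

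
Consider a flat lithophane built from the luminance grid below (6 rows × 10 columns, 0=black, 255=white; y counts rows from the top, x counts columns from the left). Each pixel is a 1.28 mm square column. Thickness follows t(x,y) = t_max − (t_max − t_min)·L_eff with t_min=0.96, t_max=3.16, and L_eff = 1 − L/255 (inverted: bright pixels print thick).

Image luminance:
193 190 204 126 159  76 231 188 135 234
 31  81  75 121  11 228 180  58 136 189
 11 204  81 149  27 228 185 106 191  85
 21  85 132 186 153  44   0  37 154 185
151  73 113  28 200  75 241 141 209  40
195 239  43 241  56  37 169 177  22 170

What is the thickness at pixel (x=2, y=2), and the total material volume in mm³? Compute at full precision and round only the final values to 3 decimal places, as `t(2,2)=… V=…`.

span = t_max - t_min = 3.16 - 0.96 = 2.200
L(2,2) = 81, L_eff = 1 - 81/255 = 0.682353 (inverted)
t(2,2) = 3.16 - 2.200·0.682353 = 1.659
Σt over all 6·10 pixels = 31694/255 ≈ 124.2901961
V = pitch²·Σt = 1.28²·31694/255 = 203.637

t(2,2)=1.659 V=203.637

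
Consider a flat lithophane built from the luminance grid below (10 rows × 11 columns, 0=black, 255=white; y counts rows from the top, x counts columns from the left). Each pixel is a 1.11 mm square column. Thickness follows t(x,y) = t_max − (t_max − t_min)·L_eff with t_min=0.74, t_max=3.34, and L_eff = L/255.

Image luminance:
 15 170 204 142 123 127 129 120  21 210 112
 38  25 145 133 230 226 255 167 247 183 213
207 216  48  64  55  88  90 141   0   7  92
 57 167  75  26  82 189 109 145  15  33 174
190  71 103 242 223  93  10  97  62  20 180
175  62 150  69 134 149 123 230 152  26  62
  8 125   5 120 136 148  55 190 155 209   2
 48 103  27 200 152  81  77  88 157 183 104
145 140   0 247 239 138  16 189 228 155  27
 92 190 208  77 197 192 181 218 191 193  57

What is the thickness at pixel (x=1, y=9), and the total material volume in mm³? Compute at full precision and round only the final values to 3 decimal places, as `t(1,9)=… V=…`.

span = t_max - t_min = 3.34 - 0.74 = 2.600
L(1,9) = 190, L_eff = 190/255 = 0.745098
t(1,9) = 3.34 - 2.600·0.745098 = 1.403
Σt over all 10·11 pixels = 291232/1275 ≈ 228.4172549
V = pitch²·Σt = 1.11²·291232/1275 = 281.433

t(1,9)=1.403 V=281.433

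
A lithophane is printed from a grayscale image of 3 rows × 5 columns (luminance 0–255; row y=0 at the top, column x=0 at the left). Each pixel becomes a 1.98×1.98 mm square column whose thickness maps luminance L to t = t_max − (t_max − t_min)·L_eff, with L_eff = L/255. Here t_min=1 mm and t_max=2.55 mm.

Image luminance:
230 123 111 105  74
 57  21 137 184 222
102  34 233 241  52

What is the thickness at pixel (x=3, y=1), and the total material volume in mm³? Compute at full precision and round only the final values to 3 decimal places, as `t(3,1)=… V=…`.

span = t_max - t_min = 2.55 - 1 = 1.550
L(3,1) = 184, L_eff = 184/255 = 0.721569
t(3,1) = 2.55 - 1.550·0.721569 = 1.432
Σt over all 3·5 pixels = 45123/1700 ≈ 26.5429412
V = pitch²·Σt = 1.98²·45123/1700 = 104.059

t(3,1)=1.432 V=104.059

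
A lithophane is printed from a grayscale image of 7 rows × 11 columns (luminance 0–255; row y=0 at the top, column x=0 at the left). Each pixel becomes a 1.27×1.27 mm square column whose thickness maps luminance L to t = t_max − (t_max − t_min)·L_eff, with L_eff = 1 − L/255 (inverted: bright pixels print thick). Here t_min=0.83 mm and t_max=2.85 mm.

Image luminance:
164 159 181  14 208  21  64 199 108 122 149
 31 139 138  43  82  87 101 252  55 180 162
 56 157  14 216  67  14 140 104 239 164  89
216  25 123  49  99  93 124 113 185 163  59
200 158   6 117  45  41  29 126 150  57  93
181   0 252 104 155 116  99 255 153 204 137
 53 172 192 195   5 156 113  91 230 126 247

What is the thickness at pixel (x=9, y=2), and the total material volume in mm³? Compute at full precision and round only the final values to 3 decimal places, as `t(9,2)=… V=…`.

t(9,2)=2.129 V=223.514

span = t_max - t_min = 2.85 - 0.83 = 2.020
L(9,2) = 164, L_eff = 1 - 164/255 = 0.356863 (inverted)
t(9,2) = 2.85 - 2.020·0.356863 = 2.129
Σt over all 7·11 pixels = 1177919/8500 ≈ 138.5787059
V = pitch²·Σt = 1.27²·1177919/8500 = 223.514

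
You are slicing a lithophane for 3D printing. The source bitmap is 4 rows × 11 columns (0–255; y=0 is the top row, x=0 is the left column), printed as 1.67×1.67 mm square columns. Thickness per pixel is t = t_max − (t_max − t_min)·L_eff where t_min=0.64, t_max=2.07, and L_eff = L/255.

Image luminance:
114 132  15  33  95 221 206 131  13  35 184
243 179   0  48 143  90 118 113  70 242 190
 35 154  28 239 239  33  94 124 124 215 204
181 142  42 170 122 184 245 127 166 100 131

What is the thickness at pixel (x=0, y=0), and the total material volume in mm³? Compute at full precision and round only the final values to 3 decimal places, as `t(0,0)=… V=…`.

t(0,0)=1.431 V=164.648

span = t_max - t_min = 2.07 - 0.64 = 1.430
L(0,0) = 114, L_eff = 114/255 = 0.447059
t(0,0) = 2.07 - 1.430·0.447059 = 1.431
Σt over all 4·11 pixels = 752719/12750 ≈ 59.0367843
V = pitch²·Σt = 1.67²·752719/12750 = 164.648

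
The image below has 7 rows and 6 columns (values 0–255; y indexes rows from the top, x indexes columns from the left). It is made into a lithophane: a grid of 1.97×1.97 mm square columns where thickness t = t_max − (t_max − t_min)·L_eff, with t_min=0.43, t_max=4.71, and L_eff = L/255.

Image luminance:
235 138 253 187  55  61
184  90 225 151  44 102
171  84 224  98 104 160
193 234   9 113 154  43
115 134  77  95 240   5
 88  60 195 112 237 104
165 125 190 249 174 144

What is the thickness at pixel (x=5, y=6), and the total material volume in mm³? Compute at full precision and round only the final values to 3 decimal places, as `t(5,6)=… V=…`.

span = t_max - t_min = 4.71 - 0.43 = 4.280
L(5,6) = 144, L_eff = 144/255 = 0.564706
t(5,6) = 4.71 - 4.280·0.564706 = 2.293
Σt over all 7·6 pixels = 1276511/12750 ≈ 100.1185098
V = pitch²·Σt = 1.97²·1276511/12750 = 388.550

t(5,6)=2.293 V=388.550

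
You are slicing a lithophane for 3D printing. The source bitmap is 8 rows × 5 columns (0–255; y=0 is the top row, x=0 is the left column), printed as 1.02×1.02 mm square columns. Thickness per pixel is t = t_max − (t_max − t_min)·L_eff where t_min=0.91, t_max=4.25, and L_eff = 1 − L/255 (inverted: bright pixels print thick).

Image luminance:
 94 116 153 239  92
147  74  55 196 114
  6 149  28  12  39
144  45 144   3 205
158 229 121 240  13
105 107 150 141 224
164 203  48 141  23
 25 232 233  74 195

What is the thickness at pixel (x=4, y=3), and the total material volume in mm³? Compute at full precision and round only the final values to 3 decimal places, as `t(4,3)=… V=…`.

t(4,3)=3.595 V=104.385

span = t_max - t_min = 4.25 - 0.91 = 3.340
L(4,3) = 205, L_eff = 1 - 205/255 = 0.196078 (inverted)
t(4,3) = 4.25 - 3.340·0.196078 = 3.595
Σt over all 8·5 pixels = 426409/4250 ≈ 100.3315294
V = pitch²·Σt = 1.02²·426409/4250 = 104.385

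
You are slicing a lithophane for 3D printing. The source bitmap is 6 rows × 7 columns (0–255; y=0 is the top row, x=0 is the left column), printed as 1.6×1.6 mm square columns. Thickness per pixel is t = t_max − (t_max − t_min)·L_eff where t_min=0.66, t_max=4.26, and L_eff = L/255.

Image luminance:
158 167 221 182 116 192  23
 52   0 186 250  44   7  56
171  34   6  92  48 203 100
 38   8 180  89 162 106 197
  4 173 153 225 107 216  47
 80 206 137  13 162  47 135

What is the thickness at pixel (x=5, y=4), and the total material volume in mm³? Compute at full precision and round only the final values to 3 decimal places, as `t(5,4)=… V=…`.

span = t_max - t_min = 4.26 - 0.66 = 3.600
L(5,4) = 216, L_eff = 216/255 = 0.847059
t(5,4) = 4.26 - 3.600·0.847059 = 1.211
Σt over all 6·7 pixels = 47283/425 ≈ 111.2541176
V = pitch²·Σt = 1.6²·47283/425 = 284.811

t(5,4)=1.211 V=284.811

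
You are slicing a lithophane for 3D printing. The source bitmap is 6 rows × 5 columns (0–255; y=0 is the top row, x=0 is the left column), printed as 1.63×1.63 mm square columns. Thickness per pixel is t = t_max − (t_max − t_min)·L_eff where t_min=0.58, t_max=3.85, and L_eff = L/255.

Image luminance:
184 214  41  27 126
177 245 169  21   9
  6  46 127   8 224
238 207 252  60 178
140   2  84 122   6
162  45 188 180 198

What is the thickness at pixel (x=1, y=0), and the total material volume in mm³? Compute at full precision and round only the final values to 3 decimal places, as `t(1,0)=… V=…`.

t(1,0)=1.106 V=181.287

span = t_max - t_min = 3.85 - 0.58 = 3.270
L(1,0) = 214, L_eff = 214/255 = 0.839216
t(1,0) = 3.85 - 3.270·0.839216 = 1.106
Σt over all 6·5 pixels = 144994/2125 ≈ 68.2324706
V = pitch²·Σt = 1.63²·144994/2125 = 181.287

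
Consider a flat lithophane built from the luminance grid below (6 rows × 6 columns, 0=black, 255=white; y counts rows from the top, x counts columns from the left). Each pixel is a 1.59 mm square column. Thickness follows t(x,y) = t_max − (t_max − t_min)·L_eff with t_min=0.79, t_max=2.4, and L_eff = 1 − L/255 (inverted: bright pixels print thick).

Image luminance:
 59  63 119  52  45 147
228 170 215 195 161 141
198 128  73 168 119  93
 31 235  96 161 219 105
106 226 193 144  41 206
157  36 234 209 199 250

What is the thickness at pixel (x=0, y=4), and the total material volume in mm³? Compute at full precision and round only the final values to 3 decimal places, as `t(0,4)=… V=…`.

t(0,4)=1.459 V=155.251

span = t_max - t_min = 2.4 - 0.79 = 1.610
L(0,4) = 106, L_eff = 1 - 106/255 = 0.584314 (inverted)
t(0,4) = 2.4 - 1.610·0.584314 = 1.459
Σt over all 6·6 pixels = 782981/12750 ≈ 61.4102745
V = pitch²·Σt = 1.59²·782981/12750 = 155.251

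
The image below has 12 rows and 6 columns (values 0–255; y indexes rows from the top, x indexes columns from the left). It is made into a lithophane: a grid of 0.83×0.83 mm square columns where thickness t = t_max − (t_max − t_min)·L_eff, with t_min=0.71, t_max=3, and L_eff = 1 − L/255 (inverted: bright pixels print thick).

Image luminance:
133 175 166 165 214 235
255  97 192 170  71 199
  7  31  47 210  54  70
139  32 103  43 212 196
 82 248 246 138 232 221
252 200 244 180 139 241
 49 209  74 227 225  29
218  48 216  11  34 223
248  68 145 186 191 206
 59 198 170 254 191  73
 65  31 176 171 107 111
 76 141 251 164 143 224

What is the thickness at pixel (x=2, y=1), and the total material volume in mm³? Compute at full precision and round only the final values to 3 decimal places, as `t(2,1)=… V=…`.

span = t_max - t_min = 3 - 0.71 = 2.290
L(2,1) = 192, L_eff = 1 - 192/255 = 0.247059 (inverted)
t(2,1) = 3 - 2.290·0.247059 = 2.434
Σt over all 12·6 pixels = 1262813/8500 ≈ 148.5662353
V = pitch²·Σt = 0.83²·1262813/8500 = 102.347

t(2,1)=2.434 V=102.347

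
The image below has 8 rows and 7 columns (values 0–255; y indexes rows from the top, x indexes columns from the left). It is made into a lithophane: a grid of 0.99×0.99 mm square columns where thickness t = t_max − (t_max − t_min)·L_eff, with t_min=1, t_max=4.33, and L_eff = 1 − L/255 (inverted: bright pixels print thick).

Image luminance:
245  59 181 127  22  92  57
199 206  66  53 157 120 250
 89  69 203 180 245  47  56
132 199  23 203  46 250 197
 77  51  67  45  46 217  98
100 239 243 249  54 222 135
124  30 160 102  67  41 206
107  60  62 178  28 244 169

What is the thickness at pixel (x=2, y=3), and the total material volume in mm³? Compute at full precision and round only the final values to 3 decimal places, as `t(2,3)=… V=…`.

span = t_max - t_min = 4.33 - 1 = 3.330
L(2,3) = 23, L_eff = 1 - 23/255 = 0.909804 (inverted)
t(2,3) = 4.33 - 3.330·0.909804 = 1.300
Σt over all 8·7 pixels = 637267/4250 ≈ 149.9451765
V = pitch²·Σt = 0.99²·637267/4250 = 146.961

t(2,3)=1.300 V=146.961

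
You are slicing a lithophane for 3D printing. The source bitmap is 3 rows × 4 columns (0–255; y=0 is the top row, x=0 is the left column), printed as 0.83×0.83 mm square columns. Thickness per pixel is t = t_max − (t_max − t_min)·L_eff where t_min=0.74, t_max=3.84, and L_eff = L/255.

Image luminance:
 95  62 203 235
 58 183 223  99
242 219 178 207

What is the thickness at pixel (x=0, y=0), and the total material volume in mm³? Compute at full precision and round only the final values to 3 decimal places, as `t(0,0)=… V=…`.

t(0,0)=2.685 V=14.961

span = t_max - t_min = 3.84 - 0.74 = 3.100
L(0,0) = 95, L_eff = 95/255 = 0.372549
t(0,0) = 3.84 - 3.100·0.372549 = 2.685
Σt over all 3·4 pixels = 1846/85 ≈ 21.7176471
V = pitch²·Σt = 0.83²·1846/85 = 14.961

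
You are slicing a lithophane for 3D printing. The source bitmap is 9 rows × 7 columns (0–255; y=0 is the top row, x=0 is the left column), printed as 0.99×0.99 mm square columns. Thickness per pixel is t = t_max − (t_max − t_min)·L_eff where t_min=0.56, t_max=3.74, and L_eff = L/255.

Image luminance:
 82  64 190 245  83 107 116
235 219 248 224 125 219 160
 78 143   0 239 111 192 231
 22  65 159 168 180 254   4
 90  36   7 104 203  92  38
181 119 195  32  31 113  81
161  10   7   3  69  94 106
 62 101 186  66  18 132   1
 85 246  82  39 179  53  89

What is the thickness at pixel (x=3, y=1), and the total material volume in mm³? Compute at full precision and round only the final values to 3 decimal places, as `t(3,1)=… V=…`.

span = t_max - t_min = 3.74 - 0.56 = 3.180
L(3,1) = 224, L_eff = 224/255 = 0.878431
t(3,1) = 3.74 - 3.180·0.878431 = 0.947
Σt over all 9·7 pixels = 615863/4250 ≈ 144.9089412
V = pitch²·Σt = 0.99²·615863/4250 = 142.025

t(3,1)=0.947 V=142.025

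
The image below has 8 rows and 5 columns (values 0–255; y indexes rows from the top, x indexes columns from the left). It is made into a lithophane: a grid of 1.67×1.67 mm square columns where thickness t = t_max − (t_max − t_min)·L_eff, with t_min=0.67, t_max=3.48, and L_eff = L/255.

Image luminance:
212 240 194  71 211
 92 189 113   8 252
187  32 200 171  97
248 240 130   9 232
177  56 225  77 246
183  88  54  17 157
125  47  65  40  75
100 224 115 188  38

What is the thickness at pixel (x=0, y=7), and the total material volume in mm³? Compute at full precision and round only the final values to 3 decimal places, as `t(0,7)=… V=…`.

span = t_max - t_min = 3.48 - 0.67 = 2.810
L(0,7) = 100, L_eff = 100/255 = 0.392157
t(0,7) = 3.48 - 2.810·0.392157 = 2.378
Σt over all 8·5 pixels = 81007/1020 ≈ 79.4186275
V = pitch²·Σt = 1.67²·81007/1020 = 221.491

t(0,7)=2.378 V=221.491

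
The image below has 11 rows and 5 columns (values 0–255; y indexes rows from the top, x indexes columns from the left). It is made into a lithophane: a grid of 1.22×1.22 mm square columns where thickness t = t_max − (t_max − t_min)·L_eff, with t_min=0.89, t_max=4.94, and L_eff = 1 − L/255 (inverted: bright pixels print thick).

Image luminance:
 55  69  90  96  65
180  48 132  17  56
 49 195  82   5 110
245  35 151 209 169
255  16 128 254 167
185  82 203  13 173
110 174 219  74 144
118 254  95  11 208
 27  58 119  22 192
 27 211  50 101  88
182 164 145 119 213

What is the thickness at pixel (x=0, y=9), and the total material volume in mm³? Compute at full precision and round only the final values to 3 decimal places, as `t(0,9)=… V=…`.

t(0,9)=1.319 V=230.271

span = t_max - t_min = 4.94 - 0.89 = 4.050
L(0,9) = 27, L_eff = 1 - 27/255 = 0.894118 (inverted)
t(0,9) = 4.94 - 4.050·0.894118 = 1.319
Σt over all 11·5 pixels = 65752/425 ≈ 154.7105882
V = pitch²·Σt = 1.22²·65752/425 = 230.271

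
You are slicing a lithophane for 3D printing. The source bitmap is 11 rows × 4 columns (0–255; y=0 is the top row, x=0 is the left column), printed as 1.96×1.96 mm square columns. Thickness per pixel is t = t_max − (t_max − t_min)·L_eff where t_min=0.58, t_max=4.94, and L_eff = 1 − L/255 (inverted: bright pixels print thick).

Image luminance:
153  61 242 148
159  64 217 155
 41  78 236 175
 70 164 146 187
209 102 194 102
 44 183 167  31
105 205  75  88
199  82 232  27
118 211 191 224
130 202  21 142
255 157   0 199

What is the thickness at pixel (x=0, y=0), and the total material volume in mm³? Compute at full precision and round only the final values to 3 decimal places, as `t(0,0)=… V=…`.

span = t_max - t_min = 4.94 - 0.58 = 4.360
L(0,0) = 153, L_eff = 1 - 153/255 = 0.400000 (inverted)
t(0,0) = 4.94 - 4.360·0.400000 = 3.196
Σt over all 11·4 pixels = 837509/6375 ≈ 131.3739608
V = pitch²·Σt = 1.96²·837509/6375 = 504.686

t(0,0)=3.196 V=504.686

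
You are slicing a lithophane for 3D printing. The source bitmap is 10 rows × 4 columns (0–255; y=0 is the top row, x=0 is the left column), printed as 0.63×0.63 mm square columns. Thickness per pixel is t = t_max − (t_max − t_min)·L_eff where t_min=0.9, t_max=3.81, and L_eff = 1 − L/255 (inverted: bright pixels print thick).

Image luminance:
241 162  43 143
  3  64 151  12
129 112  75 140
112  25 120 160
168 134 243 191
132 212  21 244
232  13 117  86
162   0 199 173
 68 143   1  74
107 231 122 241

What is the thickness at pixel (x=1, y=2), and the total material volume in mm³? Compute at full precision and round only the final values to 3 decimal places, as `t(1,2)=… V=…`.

t(1,2)=2.178 V=36.962

span = t_max - t_min = 3.81 - 0.9 = 2.910
L(1,2) = 112, L_eff = 1 - 112/255 = 0.560784 (inverted)
t(1,2) = 3.81 - 2.910·0.560784 = 2.178
Σt over all 10·4 pixels = 395791/4250 ≈ 93.1272941
V = pitch²·Σt = 0.63²·395791/4250 = 36.962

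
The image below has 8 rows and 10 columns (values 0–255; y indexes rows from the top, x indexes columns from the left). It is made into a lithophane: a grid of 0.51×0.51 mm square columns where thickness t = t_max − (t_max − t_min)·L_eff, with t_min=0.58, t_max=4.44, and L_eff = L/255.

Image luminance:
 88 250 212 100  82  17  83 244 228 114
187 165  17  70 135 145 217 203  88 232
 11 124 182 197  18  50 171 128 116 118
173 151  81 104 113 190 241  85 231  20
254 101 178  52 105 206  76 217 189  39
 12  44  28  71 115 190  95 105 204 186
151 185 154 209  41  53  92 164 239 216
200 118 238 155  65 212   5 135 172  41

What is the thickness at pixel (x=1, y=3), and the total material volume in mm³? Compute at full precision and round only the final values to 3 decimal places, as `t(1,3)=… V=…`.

t(1,3)=2.154 V=50.287

span = t_max - t_min = 4.44 - 0.58 = 3.860
L(1,3) = 151, L_eff = 151/255 = 0.592157
t(1,3) = 4.44 - 3.860·0.592157 = 2.154
Σt over all 8·10 pixels = 145003/750 ≈ 193.3373333
V = pitch²·Σt = 0.51²·145003/750 = 50.287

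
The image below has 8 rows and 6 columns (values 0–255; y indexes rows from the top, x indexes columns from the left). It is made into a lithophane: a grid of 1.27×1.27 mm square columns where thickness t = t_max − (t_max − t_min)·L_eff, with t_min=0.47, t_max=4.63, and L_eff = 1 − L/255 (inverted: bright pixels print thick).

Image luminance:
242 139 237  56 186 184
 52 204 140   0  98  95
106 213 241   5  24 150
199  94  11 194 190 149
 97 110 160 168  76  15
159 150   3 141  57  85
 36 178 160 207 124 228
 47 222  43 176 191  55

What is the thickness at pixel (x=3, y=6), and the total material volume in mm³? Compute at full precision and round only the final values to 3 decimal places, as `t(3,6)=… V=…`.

t(3,6)=3.847 V=196.814

span = t_max - t_min = 4.63 - 0.47 = 4.160
L(3,6) = 207, L_eff = 1 - 207/255 = 0.188235 (inverted)
t(3,6) = 4.63 - 4.160·0.188235 = 3.847
Σt over all 8·6 pixels = 777908/6375 ≈ 122.0247843
V = pitch²·Σt = 1.27²·777908/6375 = 196.814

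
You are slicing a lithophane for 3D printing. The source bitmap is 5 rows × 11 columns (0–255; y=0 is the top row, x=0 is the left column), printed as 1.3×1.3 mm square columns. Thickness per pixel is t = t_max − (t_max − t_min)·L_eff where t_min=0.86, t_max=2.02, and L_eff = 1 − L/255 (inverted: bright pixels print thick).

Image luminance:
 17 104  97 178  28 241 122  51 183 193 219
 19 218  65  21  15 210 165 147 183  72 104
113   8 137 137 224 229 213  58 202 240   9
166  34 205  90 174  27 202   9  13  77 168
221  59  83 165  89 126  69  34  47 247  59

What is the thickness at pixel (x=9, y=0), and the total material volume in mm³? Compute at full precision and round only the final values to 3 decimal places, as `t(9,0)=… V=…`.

span = t_max - t_min = 2.02 - 0.86 = 1.160
L(9,0) = 193, L_eff = 1 - 193/255 = 0.243137 (inverted)
t(9,0) = 2.02 - 1.160·0.243137 = 1.738
Σt over all 5·11 pixels = 985063/12750 ≈ 77.2598431
V = pitch²·Σt = 1.3²·985063/12750 = 130.569

t(9,0)=1.738 V=130.569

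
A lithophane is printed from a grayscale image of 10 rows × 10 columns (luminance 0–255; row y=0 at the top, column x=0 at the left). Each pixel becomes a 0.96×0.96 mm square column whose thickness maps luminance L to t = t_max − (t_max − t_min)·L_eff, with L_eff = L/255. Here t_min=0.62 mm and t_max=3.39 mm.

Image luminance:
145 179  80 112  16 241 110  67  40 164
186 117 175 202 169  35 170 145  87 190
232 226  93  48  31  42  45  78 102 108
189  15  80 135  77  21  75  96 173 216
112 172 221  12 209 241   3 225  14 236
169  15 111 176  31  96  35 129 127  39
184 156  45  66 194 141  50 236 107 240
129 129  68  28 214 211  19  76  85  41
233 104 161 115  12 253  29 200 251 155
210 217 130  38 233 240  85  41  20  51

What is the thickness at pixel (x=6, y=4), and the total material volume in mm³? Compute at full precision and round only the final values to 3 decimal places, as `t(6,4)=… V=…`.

span = t_max - t_min = 3.39 - 0.62 = 2.770
L(6,4) = 3, L_eff = 3/255 = 0.011765
t(6,4) = 3.39 - 2.770·0.011765 = 3.357
Σt over all 10·10 pixels = 873731/4250 ≈ 205.5837647
V = pitch²·Σt = 0.96²·873731/4250 = 189.466

t(6,4)=3.357 V=189.466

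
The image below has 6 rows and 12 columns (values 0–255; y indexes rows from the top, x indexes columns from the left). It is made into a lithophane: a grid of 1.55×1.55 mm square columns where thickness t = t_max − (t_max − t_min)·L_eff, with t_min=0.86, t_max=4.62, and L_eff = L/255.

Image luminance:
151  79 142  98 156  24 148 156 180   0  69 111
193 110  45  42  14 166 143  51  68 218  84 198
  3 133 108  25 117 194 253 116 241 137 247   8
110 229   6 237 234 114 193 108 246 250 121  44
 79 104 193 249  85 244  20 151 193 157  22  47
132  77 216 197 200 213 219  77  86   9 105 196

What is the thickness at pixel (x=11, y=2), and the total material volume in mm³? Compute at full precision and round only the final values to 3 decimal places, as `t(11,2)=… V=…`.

span = t_max - t_min = 4.62 - 0.86 = 3.760
L(11,2) = 8, L_eff = 8/255 = 0.031373
t(11,2) = 4.62 - 3.760·0.031373 = 4.502
Σt over all 6·12 pixels = 1237826/6375 ≈ 194.1687843
V = pitch²·Σt = 1.55²·1237826/6375 = 466.491

t(11,2)=4.502 V=466.491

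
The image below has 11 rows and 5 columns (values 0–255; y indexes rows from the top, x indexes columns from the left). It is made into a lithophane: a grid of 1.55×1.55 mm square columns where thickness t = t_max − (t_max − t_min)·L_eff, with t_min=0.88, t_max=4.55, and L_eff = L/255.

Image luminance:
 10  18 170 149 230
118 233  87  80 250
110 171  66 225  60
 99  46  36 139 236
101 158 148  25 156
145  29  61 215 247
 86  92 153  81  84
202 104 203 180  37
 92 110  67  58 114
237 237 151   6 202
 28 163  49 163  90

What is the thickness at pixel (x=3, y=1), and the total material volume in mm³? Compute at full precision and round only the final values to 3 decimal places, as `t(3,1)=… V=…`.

t(3,1)=3.399 V=365.859

span = t_max - t_min = 4.55 - 0.88 = 3.670
L(3,1) = 80, L_eff = 80/255 = 0.313725
t(3,1) = 4.55 - 3.670·0.313725 = 3.399
Σt over all 11·5 pixels = 647201/4250 ≈ 152.2825882
V = pitch²·Σt = 1.55²·647201/4250 = 365.859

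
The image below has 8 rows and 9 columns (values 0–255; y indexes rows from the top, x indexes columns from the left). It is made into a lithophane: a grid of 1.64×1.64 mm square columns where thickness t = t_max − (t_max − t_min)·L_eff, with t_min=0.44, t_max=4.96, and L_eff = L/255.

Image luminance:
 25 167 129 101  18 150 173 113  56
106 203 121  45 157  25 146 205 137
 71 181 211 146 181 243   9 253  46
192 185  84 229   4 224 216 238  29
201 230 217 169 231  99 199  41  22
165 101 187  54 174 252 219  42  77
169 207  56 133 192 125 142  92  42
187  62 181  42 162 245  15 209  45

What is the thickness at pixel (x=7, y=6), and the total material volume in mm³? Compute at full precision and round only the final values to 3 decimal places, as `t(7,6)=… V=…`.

span = t_max - t_min = 4.96 - 0.44 = 4.520
L(7,6) = 92, L_eff = 92/255 = 0.360784
t(7,6) = 4.96 - 4.520·0.360784 = 3.329
Σt over all 8·9 pixels = 46747/255 ≈ 183.3215686
V = pitch²·Σt = 1.64²·46747/255 = 493.062

t(7,6)=3.329 V=493.062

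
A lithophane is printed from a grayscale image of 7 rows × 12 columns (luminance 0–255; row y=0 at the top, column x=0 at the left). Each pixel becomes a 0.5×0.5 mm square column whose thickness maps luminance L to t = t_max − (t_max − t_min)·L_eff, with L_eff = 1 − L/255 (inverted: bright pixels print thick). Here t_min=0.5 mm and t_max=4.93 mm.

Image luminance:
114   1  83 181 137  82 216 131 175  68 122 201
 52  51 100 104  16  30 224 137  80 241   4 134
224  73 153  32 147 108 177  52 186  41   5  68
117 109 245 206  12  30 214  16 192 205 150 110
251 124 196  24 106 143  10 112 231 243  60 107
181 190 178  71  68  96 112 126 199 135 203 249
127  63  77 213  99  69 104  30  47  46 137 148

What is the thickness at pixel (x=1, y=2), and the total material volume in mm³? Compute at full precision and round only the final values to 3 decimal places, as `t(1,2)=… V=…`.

t(1,2)=1.768 V=54.500

span = t_max - t_min = 4.93 - 0.5 = 4.430
L(1,2) = 73, L_eff = 1 - 73/255 = 0.713725 (inverted)
t(1,2) = 4.93 - 4.430·0.713725 = 1.768
Σt over all 7·12 pixels = 1853011/8500 ≈ 218.0012941
V = pitch²·Σt = 0.5²·1853011/8500 = 54.500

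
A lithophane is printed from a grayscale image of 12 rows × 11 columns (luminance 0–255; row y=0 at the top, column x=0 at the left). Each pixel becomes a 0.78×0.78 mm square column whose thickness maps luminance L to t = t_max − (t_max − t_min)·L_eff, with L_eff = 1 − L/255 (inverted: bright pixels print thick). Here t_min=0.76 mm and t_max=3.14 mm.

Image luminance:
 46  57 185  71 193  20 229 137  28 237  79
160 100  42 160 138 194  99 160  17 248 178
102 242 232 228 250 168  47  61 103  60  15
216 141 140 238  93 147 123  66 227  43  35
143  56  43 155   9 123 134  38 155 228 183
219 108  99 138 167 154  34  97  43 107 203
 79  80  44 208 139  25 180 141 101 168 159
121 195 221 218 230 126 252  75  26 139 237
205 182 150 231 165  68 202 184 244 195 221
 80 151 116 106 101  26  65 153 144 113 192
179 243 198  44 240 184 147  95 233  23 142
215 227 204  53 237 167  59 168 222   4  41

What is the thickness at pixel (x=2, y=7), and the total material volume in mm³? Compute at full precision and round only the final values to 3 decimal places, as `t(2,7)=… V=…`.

span = t_max - t_min = 3.14 - 0.76 = 2.380
L(2,7) = 221, L_eff = 1 - 221/255 = 0.133333 (inverted)
t(2,7) = 3.14 - 2.380·0.133333 = 2.823
Σt over all 12·11 pixels = 269.944
V = pitch²·Σt = 0.78²·269.944 = 164.234

t(2,7)=2.823 V=164.234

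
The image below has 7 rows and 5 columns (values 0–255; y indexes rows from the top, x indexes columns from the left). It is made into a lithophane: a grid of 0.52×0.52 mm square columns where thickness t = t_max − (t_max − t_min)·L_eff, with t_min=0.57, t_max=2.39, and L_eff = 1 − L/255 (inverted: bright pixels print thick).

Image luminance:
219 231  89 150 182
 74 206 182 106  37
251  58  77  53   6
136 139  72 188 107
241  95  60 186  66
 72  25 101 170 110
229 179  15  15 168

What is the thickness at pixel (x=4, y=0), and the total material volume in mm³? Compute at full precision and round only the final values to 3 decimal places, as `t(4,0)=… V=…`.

t(4,0)=1.869 V=13.683

span = t_max - t_min = 2.39 - 0.57 = 1.820
L(4,0) = 182, L_eff = 1 - 182/255 = 0.286275 (inverted)
t(4,0) = 2.39 - 1.820·0.286275 = 1.869
Σt over all 7·5 pixels = 258083/5100 ≈ 50.6045098
V = pitch²·Σt = 0.52²·258083/5100 = 13.683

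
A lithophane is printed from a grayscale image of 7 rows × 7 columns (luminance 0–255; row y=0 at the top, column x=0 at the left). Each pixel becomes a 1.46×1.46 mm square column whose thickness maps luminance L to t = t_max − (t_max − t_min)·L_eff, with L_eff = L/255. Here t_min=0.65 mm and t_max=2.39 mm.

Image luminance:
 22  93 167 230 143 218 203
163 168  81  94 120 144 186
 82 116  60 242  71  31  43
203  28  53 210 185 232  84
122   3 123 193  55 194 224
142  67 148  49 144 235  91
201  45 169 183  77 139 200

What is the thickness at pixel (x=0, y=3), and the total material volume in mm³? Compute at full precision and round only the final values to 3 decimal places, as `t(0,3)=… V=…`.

span = t_max - t_min = 2.39 - 0.65 = 1.740
L(0,3) = 203, L_eff = 203/255 = 0.796078
t(0,3) = 2.39 - 1.740·0.796078 = 1.005
Σt over all 7·7 pixels = 619827/8500 ≈ 72.9208235
V = pitch²·Σt = 1.46²·619827/8500 = 155.438

t(0,3)=1.005 V=155.438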